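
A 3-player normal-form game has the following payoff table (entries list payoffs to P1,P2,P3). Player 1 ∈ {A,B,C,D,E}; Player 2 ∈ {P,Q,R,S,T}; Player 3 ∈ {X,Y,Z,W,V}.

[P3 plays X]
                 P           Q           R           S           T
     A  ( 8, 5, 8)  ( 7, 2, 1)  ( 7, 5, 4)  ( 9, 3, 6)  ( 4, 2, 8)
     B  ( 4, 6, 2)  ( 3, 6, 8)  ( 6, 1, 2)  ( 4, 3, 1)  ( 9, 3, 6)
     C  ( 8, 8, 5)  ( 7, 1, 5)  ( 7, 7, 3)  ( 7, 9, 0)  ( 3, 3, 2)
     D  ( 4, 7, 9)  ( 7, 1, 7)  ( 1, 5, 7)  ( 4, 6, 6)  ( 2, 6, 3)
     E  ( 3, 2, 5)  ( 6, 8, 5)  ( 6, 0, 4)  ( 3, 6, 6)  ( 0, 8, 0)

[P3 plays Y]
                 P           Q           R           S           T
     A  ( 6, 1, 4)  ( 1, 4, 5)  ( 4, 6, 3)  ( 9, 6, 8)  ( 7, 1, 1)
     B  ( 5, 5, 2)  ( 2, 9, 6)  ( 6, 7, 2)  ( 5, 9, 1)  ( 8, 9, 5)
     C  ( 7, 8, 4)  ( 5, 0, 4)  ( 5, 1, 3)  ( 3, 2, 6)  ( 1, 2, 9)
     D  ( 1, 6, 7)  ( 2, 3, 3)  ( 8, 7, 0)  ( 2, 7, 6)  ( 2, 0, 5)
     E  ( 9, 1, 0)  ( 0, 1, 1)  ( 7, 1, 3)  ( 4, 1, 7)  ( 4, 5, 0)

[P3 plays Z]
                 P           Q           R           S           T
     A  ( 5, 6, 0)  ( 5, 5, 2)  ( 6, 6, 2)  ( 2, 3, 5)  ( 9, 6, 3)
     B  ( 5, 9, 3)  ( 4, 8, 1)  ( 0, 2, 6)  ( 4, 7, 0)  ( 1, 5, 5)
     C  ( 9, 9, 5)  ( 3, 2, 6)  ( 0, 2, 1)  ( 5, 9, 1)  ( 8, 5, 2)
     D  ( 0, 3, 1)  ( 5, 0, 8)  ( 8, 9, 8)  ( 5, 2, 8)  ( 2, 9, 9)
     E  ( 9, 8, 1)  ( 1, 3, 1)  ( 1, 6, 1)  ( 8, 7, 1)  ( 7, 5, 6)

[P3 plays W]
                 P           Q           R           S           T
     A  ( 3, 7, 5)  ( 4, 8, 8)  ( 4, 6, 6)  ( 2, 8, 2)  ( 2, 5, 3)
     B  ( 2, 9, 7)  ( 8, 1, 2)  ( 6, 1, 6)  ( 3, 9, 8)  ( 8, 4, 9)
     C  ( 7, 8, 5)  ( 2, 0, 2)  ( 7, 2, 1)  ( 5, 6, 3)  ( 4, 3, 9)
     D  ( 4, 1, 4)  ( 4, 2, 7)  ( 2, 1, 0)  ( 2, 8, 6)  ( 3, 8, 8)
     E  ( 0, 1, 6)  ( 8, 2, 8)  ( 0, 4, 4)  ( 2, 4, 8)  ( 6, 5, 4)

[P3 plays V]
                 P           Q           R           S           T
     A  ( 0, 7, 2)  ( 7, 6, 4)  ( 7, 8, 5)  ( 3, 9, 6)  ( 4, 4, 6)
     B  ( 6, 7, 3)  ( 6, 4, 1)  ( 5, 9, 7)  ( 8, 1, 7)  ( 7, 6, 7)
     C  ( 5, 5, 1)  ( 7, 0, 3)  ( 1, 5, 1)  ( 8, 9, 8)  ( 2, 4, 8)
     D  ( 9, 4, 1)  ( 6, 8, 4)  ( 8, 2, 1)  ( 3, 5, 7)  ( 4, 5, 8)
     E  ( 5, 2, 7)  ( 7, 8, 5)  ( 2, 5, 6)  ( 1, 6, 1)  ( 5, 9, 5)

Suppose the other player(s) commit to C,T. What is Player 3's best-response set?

BR_3 = {Y,W}

u_3(X vs C,T) = 2
u_3(Y vs C,T) = 9
u_3(Z vs C,T) = 2
u_3(W vs C,T) = 9
u_3(V vs C,T) = 8
max payoff 9 at {Y,W}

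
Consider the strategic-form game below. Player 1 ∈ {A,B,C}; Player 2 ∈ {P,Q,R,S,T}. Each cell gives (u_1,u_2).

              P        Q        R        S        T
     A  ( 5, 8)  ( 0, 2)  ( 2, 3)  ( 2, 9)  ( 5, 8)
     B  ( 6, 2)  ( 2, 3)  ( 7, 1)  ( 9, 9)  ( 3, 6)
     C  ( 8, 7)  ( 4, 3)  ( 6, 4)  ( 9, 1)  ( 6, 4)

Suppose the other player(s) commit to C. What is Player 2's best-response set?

u_2(P vs C) = 7
u_2(Q vs C) = 3
u_2(R vs C) = 4
u_2(S vs C) = 1
u_2(T vs C) = 4
max payoff 7 at {P}

BR_2 = {P}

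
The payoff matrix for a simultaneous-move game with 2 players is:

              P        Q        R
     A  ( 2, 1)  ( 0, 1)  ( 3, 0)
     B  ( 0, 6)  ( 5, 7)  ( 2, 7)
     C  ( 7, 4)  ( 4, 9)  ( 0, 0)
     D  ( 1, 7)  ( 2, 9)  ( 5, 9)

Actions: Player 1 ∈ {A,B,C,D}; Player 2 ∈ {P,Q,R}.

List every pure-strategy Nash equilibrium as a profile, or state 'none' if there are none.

(A,P): not NE [P1→C gives 7>2]
(A,Q): not NE [P1→B gives 5>0]
(A,R): not NE [P1→D gives 5>3; P2→Q gives 1>0]
(B,P): not NE [P1→C gives 7>0; P2→R gives 7>6]
(B,Q): NE
(B,R): not NE [P1→D gives 5>2]
(C,P): not NE [P2→Q gives 9>4]
(C,Q): not NE [P1→B gives 5>4]
(C,R): not NE [P1→D gives 5>0; P2→Q gives 9>0]
(D,P): not NE [P1→C gives 7>1; P2→R gives 9>7]
(D,Q): not NE [P1→B gives 5>2]
(D,R): NE

Nash profiles: (B,Q), (D,R)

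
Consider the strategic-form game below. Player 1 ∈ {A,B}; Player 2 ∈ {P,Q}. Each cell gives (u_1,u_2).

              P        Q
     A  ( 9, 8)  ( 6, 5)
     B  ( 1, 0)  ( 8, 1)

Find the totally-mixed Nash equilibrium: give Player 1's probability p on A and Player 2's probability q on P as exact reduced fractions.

P1 indiff ⇒ q·9+(1-q)·6 = q·1+(1-q)·8 ⇒ q(8) = (1-q)(2) ⇒ q = 1/5
P2 indiff ⇒ p·8+(1-p)·0 = p·5+(1-p)·1 ⇒ p(3) = (1-p)(1) ⇒ p = 1/4

(p,q) = (1/4, 1/5)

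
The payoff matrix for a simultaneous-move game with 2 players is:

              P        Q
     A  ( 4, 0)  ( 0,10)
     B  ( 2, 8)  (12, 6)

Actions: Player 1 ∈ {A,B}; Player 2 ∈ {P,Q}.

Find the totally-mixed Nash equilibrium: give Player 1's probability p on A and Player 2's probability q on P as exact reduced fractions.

P1 indiff ⇒ q·4+(1-q)·0 = q·2+(1-q)·12 ⇒ q(2) = (1-q)(12) ⇒ q = 6/7
P2 indiff ⇒ p·0+(1-p)·8 = p·10+(1-p)·6 ⇒ p(-10) = (1-p)(-2) ⇒ p = 1/6

(p,q) = (1/6, 6/7)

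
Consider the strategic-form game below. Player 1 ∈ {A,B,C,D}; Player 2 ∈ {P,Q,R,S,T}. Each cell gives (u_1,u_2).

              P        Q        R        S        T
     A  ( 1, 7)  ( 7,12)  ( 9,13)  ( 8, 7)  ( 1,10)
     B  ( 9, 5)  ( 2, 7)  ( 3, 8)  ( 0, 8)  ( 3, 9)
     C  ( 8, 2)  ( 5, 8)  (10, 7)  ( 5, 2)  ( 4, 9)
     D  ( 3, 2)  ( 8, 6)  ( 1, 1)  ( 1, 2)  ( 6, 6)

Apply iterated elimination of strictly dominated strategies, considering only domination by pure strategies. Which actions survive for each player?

IESDS → P1:{A,C,D} P2:{Q,R,T}

P2 drop P (Q beats it: A:12>7 B:7>5 C:8>2 D:6>2)
P1 drop B (C beats it: Q:5>2 R:10>3 S:5>0 T:4>3)
P2 drop S (Q beats it: A:12>7 C:8>2 D:6>2)
P1→{A,C,D} P2→{Q,R,T}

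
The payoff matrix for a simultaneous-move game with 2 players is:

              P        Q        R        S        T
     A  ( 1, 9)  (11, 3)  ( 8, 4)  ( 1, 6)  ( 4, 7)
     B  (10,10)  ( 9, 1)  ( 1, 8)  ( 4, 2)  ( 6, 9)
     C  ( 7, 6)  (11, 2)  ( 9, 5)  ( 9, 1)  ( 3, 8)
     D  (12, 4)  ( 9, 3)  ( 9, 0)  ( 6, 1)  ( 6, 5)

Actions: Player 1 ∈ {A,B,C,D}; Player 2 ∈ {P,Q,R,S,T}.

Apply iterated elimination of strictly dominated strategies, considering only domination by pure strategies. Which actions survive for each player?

P2 drop Q (P beats it: A:9>3 B:10>1 C:6>2 D:4>3)
P1 drop A (D beats it: P:12>1 R:9>8 S:6>1 T:6>4)
P2 drop R (P beats it: B:10>8 C:6>5 D:4>0)
P2 drop S (P beats it: B:10>2 C:6>1 D:4>1)
P1 drop C (B beats it: P:10>7 T:6>3)
P1→{B,D} P2→{P,T}

IESDS → P1:{B,D} P2:{P,T}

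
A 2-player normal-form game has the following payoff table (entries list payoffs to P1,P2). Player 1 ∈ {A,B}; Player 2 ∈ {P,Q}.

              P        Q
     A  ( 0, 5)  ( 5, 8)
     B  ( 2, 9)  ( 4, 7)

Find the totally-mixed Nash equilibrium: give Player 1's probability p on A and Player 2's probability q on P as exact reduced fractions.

P1 indiff ⇒ q·0+(1-q)·5 = q·2+(1-q)·4 ⇒ q(-2) = (1-q)(-1) ⇒ q = 1/3
P2 indiff ⇒ p·5+(1-p)·9 = p·8+(1-p)·7 ⇒ p(-3) = (1-p)(-2) ⇒ p = 2/5

p=2/5, q=1/3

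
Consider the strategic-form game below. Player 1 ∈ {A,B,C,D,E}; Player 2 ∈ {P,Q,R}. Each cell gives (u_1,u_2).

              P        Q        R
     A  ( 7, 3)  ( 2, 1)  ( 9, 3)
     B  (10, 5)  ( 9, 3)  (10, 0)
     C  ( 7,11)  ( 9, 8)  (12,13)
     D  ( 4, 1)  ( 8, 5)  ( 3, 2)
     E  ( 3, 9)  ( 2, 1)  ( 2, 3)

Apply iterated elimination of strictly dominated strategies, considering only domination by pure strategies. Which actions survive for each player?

P1 drop A (B beats it: P:10>7 Q:9>2 R:10>9)
P1 drop D (B beats it: P:10>4 Q:9>8 R:10>3)
P1 drop E (B beats it: P:10>3 Q:9>2 R:10>2)
P2 drop Q (P beats it: B:5>3 C:11>8)
P1→{B,C} P2→{P,R}

Remaining: P1:{B,C} P2:{P,R}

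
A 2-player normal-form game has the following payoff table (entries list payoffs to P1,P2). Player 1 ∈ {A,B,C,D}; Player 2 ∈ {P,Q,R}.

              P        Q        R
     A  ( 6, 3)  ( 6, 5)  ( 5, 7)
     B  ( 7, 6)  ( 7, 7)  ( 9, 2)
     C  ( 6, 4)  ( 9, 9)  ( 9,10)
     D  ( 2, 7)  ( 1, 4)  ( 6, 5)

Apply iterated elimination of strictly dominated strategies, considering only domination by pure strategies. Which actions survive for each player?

P1 drop A (B beats it: P:7>6 Q:7>6 R:9>5)
P1 drop D (B beats it: P:7>2 Q:7>1 R:9>6)
P2 drop P (Q beats it: B:7>6 C:9>4)
P1→{B,C} P2→{Q,R}

IESDS → P1:{B,C} P2:{Q,R}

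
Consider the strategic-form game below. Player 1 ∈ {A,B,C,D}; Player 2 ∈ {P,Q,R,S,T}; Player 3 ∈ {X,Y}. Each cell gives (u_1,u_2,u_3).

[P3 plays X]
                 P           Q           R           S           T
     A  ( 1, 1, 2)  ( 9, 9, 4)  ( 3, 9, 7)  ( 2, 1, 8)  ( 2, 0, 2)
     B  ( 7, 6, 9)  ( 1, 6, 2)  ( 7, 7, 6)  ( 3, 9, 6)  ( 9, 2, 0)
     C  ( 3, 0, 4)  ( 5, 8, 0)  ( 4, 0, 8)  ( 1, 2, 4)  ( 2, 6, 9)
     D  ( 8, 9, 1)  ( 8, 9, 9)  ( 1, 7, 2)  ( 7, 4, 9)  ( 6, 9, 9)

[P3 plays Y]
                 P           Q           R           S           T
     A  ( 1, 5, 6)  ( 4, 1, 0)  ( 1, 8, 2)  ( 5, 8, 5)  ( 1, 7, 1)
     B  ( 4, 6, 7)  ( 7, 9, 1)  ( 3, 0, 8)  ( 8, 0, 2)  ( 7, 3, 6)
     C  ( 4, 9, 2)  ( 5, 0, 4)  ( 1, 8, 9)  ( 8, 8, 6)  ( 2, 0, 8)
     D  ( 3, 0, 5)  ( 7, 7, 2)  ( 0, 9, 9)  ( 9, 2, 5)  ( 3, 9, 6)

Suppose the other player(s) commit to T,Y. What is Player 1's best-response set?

u_1(A vs T,Y) = 1
u_1(B vs T,Y) = 7
u_1(C vs T,Y) = 2
u_1(D vs T,Y) = 3
max payoff 7 at {B}

BR_1 = {B}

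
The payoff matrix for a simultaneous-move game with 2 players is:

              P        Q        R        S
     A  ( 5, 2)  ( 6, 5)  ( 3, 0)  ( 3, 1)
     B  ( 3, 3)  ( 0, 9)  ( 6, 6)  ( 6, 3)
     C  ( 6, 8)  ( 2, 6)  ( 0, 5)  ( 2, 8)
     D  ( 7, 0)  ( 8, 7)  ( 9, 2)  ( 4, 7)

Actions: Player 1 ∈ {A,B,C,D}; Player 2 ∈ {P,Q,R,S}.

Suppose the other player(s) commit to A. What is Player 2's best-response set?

BR_2 = {Q}

u_2(P vs A) = 2
u_2(Q vs A) = 5
u_2(R vs A) = 0
u_2(S vs A) = 1
max payoff 5 at {Q}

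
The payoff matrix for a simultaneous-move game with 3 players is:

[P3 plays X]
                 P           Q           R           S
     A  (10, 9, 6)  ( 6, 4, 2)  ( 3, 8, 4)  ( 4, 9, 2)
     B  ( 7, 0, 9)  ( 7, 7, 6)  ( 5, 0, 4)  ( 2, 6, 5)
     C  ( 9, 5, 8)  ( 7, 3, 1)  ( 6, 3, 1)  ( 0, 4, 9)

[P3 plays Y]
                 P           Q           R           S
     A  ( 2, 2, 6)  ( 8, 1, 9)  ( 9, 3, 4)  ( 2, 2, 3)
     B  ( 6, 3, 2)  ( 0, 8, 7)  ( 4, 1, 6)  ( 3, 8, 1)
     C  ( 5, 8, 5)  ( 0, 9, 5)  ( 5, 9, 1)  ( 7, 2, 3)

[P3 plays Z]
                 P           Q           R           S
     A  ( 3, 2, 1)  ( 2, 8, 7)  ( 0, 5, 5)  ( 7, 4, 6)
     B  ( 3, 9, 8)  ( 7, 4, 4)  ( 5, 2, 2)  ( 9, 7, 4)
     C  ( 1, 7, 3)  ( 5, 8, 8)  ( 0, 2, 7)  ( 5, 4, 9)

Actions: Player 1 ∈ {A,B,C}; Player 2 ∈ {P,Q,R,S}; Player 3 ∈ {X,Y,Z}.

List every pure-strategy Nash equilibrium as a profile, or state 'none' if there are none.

Nash profiles: (A,P,X)

(A,P,X): NE
(A,P,Y): not NE [P1→B gives 6>2; P2→R gives 3>2]
(A,P,Z): not NE [P2→Q gives 8>2; P3→Y gives 6>1]
(A,Q,X): not NE [P1→C gives 7>6; P2→S gives 9>4; P3→Y gives 9>2]
(A,Q,Y): not NE [P2→R gives 3>1]
(A,Q,Z): not NE [P1→B gives 7>2; P3→Y gives 9>7]
(A,R,X): not NE [P1→C gives 6>3; P2→S gives 9>8; P3→Z gives 5>4]
(A,R,Y): not NE [P3→Z gives 5>4]
(A,R,Z): not NE [P1→B gives 5>0; P2→Q gives 8>5]
(A,S,X): not NE [P3→Z gives 6>2]
(A,S,Y): not NE [P1→C gives 7>2; P2→R gives 3>2; P3→Z gives 6>3]
(A,S,Z): not NE [P1→B gives 9>7; P2→Q gives 8>4]
(B,P,X): not NE [P1→A gives 10>7; P2→Q gives 7>0]
(B,P,Y): not NE [P2→S gives 8>3; P3→X gives 9>2]
(B,P,Z): not NE [P3→X gives 9>8]
(B,Q,X): not NE [P3→Y gives 7>6]
(B,Q,Y): not NE [P1→A gives 8>0]
(B,Q,Z): not NE [P2→P gives 9>4; P3→Y gives 7>4]
(B,R,X): not NE [P1→C gives 6>5; P2→Q gives 7>0; P3→Y gives 6>4]
(B,R,Y): not NE [P1→A gives 9>4; P2→S gives 8>1]
(B,R,Z): not NE [P2→P gives 9>2; P3→Y gives 6>2]
(B,S,X): not NE [P1→A gives 4>2; P2→Q gives 7>6]
(B,S,Y): not NE [P1→C gives 7>3; P3→X gives 5>1]
(B,S,Z): not NE [P2→P gives 9>7; P3→X gives 5>4]
(C,P,X): not NE [P1→A gives 10>9]
(C,P,Y): not NE [P1→B gives 6>5; P2→R gives 9>8; P3→X gives 8>5]
(C,P,Z): not NE [P1→B gives 3>1; P2→Q gives 8>7; P3→X gives 8>3]
(C,Q,X): not NE [P2→P gives 5>3; P3→Z gives 8>1]
(C,Q,Y): not NE [P1→A gives 8>0; P3→Z gives 8>5]
(C,Q,Z): not NE [P1→B gives 7>5]
(C,R,X): not NE [P2→P gives 5>3; P3→Z gives 7>1]
(C,R,Y): not NE [P1→A gives 9>5; P3→Z gives 7>1]
(C,R,Z): not NE [P1→B gives 5>0; P2→Q gives 8>2]
(C,S,X): not NE [P1→A gives 4>0; P2→P gives 5>4]
(C,S,Y): not NE [P2→R gives 9>2; P3→Z gives 9>3]
(C,S,Z): not NE [P1→B gives 9>5; P2→Q gives 8>4]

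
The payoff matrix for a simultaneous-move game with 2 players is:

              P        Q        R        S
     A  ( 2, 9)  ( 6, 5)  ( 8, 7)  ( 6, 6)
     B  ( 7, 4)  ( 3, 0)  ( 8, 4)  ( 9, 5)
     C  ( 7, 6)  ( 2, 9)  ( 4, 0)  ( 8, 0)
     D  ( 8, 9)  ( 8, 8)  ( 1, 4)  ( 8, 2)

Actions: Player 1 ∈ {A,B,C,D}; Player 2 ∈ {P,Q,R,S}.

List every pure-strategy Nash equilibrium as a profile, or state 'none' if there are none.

PSNE = {(B,S), (D,P)}

(A,P): not NE [P1→D gives 8>2]
(A,Q): not NE [P1→D gives 8>6; P2→P gives 9>5]
(A,R): not NE [P2→P gives 9>7]
(A,S): not NE [P1→B gives 9>6; P2→P gives 9>6]
(B,P): not NE [P1→D gives 8>7; P2→S gives 5>4]
(B,Q): not NE [P1→D gives 8>3; P2→S gives 5>0]
(B,R): not NE [P2→S gives 5>4]
(B,S): NE
(C,P): not NE [P1→D gives 8>7; P2→Q gives 9>6]
(C,Q): not NE [P1→D gives 8>2]
(C,R): not NE [P1→B gives 8>4; P2→Q gives 9>0]
(C,S): not NE [P1→B gives 9>8; P2→Q gives 9>0]
(D,P): NE
(D,Q): not NE [P2→P gives 9>8]
(D,R): not NE [P1→B gives 8>1; P2→P gives 9>4]
(D,S): not NE [P1→B gives 9>8; P2→P gives 9>2]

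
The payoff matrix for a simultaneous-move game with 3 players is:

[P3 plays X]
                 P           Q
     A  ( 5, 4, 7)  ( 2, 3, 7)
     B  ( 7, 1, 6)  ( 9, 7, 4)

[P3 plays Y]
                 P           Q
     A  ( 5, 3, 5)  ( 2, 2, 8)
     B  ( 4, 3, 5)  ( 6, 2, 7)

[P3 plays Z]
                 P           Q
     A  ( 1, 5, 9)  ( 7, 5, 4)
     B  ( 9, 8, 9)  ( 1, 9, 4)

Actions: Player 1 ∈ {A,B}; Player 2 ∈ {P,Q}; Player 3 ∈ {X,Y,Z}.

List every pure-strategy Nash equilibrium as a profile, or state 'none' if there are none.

(A,P,X): not NE [P1→B gives 7>5; P3→Z gives 9>7]
(A,P,Y): not NE [P3→Z gives 9>5]
(A,P,Z): not NE [P1→B gives 9>1]
(A,Q,X): not NE [P1→B gives 9>2; P2→P gives 4>3; P3→Y gives 8>7]
(A,Q,Y): not NE [P1→B gives 6>2; P2→P gives 3>2]
(A,Q,Z): not NE [P3→Y gives 8>4]
(B,P,X): not NE [P2→Q gives 7>1; P3→Z gives 9>6]
(B,P,Y): not NE [P1→A gives 5>4; P3→Z gives 9>5]
(B,P,Z): not NE [P2→Q gives 9>8]
(B,Q,X): not NE [P3→Y gives 7>4]
(B,Q,Y): not NE [P2→P gives 3>2]
(B,Q,Z): not NE [P1→A gives 7>1; P3→Y gives 7>4]

PSNE: ∅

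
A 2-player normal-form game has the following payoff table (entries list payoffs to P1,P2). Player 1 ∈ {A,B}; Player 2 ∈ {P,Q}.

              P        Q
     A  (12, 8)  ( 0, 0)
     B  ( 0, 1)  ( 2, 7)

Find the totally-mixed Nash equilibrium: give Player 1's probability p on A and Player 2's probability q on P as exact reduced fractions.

P1 indiff ⇒ q·12+(1-q)·0 = q·0+(1-q)·2 ⇒ q(12) = (1-q)(2) ⇒ q = 1/7
P2 indiff ⇒ p·8+(1-p)·1 = p·0+(1-p)·7 ⇒ p(8) = (1-p)(6) ⇒ p = 3/7

(p,q) = (3/7, 1/7)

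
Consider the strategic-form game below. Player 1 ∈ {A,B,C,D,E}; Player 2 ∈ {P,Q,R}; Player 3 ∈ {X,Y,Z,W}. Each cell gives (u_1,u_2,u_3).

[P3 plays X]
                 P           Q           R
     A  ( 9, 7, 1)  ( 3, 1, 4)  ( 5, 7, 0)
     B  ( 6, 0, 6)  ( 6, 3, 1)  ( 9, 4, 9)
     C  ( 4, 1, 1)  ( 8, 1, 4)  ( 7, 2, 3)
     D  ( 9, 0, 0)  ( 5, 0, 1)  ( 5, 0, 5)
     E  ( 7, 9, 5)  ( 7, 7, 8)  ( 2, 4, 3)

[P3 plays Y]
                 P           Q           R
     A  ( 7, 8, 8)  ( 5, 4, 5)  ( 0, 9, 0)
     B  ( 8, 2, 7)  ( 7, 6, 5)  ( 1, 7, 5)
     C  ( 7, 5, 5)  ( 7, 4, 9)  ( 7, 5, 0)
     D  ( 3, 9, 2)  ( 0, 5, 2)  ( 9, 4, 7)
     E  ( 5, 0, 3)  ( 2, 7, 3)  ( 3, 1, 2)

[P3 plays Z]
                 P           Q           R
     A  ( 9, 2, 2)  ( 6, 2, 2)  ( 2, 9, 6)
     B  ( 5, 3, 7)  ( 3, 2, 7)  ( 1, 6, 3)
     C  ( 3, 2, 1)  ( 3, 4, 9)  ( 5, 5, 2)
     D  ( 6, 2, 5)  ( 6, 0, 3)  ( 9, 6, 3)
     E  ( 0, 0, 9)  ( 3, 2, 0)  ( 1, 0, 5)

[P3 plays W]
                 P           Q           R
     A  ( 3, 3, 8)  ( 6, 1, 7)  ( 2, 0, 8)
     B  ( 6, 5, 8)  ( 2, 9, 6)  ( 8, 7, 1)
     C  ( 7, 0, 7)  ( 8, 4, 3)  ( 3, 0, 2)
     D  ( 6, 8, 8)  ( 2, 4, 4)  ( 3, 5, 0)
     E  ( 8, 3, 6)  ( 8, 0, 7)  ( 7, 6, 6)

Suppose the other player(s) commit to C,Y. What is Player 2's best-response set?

u_2(P vs C,Y) = 5
u_2(Q vs C,Y) = 4
u_2(R vs C,Y) = 5
max payoff 5 at {P,R}

BR_2 = {P,R}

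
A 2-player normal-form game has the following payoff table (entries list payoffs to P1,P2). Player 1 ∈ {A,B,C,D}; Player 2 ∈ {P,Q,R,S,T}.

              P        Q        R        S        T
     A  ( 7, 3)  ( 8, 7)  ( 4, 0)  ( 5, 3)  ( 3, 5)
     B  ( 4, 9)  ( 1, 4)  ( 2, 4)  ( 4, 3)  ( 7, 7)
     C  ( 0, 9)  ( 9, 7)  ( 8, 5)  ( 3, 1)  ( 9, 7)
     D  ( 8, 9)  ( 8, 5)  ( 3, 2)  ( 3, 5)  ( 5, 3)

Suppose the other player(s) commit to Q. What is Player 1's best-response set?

P1 best: {C}

u_1(A vs Q) = 8
u_1(B vs Q) = 1
u_1(C vs Q) = 9
u_1(D vs Q) = 8
max payoff 9 at {C}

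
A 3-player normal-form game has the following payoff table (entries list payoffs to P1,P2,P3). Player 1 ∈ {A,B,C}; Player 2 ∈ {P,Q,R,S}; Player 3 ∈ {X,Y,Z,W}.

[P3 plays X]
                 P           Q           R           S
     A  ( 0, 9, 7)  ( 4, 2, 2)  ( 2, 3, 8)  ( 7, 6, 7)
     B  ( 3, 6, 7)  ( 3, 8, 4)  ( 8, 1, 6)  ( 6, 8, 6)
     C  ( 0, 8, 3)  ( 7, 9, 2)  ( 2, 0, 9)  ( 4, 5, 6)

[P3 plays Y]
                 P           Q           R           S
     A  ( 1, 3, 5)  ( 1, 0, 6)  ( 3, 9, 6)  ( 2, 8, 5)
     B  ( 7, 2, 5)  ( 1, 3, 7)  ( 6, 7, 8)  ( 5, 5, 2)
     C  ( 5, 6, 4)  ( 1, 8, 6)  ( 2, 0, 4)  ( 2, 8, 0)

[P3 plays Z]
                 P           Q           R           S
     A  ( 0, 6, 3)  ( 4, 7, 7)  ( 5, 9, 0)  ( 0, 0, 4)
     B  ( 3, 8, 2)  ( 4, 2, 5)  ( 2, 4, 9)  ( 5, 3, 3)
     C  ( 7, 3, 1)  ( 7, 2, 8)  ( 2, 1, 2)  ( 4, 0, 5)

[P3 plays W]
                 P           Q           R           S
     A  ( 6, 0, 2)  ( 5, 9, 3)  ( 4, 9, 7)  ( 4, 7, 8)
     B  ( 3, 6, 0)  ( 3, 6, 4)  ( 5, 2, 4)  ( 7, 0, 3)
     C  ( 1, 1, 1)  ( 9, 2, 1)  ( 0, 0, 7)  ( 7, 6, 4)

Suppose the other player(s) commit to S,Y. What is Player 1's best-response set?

BR_1 = {B}

u_1(A vs S,Y) = 2
u_1(B vs S,Y) = 5
u_1(C vs S,Y) = 2
max payoff 5 at {B}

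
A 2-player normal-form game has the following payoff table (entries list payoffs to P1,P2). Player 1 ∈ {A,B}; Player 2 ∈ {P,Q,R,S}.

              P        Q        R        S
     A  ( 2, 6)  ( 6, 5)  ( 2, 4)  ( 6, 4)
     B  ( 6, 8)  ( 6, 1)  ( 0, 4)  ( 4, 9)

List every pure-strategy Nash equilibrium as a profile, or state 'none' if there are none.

Equilibria: none

(A,P): not NE [P1→B gives 6>2]
(A,Q): not NE [P2→P gives 6>5]
(A,R): not NE [P2→P gives 6>4]
(A,S): not NE [P2→P gives 6>4]
(B,P): not NE [P2→S gives 9>8]
(B,Q): not NE [P2→S gives 9>1]
(B,R): not NE [P1→A gives 2>0; P2→S gives 9>4]
(B,S): not NE [P1→A gives 6>4]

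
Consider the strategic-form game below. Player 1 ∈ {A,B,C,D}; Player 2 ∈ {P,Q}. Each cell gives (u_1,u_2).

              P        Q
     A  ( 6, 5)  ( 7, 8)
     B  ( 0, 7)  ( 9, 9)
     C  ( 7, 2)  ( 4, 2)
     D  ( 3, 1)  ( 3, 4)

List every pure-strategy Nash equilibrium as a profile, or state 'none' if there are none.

Nash profiles: (B,Q), (C,P)

(A,P): not NE [P1→C gives 7>6; P2→Q gives 8>5]
(A,Q): not NE [P1→B gives 9>7]
(B,P): not NE [P1→C gives 7>0; P2→Q gives 9>7]
(B,Q): NE
(C,P): NE
(C,Q): not NE [P1→B gives 9>4]
(D,P): not NE [P1→C gives 7>3; P2→Q gives 4>1]
(D,Q): not NE [P1→B gives 9>3]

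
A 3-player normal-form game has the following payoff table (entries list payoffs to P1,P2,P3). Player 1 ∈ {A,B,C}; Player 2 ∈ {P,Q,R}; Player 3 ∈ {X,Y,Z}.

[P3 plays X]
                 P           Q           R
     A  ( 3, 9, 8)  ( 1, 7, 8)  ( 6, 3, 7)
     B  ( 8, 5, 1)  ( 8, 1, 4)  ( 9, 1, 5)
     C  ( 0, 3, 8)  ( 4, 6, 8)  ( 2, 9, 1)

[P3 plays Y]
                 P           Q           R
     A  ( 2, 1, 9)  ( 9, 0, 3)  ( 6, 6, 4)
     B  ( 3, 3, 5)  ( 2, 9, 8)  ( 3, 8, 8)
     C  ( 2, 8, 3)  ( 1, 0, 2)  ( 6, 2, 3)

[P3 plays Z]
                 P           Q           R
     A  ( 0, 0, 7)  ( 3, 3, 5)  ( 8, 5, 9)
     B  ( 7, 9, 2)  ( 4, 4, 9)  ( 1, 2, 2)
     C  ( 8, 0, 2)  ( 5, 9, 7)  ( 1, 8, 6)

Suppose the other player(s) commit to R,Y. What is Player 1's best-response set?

u_1(A vs R,Y) = 6
u_1(B vs R,Y) = 3
u_1(C vs R,Y) = 6
max payoff 6 at {A,C}

P1 best: {A,C}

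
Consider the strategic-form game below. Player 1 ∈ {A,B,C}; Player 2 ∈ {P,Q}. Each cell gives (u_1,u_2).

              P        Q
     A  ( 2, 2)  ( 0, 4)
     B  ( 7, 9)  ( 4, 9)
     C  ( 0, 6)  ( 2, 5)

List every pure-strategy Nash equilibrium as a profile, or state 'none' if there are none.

Nash profiles: (B,P), (B,Q)

(A,P): not NE [P1→B gives 7>2; P2→Q gives 4>2]
(A,Q): not NE [P1→B gives 4>0]
(B,P): NE
(B,Q): NE
(C,P): not NE [P1→B gives 7>0]
(C,Q): not NE [P1→B gives 4>2; P2→P gives 6>5]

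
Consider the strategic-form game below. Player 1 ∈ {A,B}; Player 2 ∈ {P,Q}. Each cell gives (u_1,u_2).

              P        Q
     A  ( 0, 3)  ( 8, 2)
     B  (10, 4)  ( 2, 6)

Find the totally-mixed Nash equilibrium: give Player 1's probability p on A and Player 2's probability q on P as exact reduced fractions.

P1 indiff ⇒ q·0+(1-q)·8 = q·10+(1-q)·2 ⇒ q(-10) = (1-q)(-6) ⇒ q = 3/8
P2 indiff ⇒ p·3+(1-p)·4 = p·2+(1-p)·6 ⇒ p(1) = (1-p)(2) ⇒ p = 2/3

p=2/3, q=3/8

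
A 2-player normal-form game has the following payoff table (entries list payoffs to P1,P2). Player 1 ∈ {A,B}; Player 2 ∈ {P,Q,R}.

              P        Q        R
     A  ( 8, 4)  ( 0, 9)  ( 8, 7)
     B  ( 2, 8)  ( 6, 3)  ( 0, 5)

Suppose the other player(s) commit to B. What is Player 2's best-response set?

argmax u_2 = {P}

u_2(P vs B) = 8
u_2(Q vs B) = 3
u_2(R vs B) = 5
max payoff 8 at {P}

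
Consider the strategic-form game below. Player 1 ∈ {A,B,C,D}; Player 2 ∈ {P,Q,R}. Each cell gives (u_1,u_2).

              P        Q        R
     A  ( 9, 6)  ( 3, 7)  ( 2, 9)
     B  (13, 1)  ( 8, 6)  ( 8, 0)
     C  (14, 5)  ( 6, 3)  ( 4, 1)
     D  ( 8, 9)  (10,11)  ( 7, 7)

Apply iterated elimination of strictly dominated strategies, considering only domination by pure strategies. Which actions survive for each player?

IESDS → P1:{B,C,D} P2:{P,Q}

P1 drop A (B beats it: P:13>9 Q:8>3 R:8>2)
P2 drop R (P beats it: B:1>0 C:5>1 D:9>7)
P1→{B,C,D} P2→{P,Q}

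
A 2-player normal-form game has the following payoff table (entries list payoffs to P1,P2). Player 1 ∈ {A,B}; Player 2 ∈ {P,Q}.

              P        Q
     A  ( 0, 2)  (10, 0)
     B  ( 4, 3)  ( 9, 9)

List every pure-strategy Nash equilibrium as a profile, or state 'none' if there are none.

Equilibria: none

(A,P): not NE [P1→B gives 4>0]
(A,Q): not NE [P2→P gives 2>0]
(B,P): not NE [P2→Q gives 9>3]
(B,Q): not NE [P1→A gives 10>9]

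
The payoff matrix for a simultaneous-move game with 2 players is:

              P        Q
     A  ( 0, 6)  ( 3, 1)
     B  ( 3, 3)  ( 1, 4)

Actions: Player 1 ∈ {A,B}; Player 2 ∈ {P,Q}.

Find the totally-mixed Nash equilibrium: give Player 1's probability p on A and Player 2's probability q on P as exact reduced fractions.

P1 mixes 1/6 on A; P2 mixes 2/5 on P

P1 indiff ⇒ q·0+(1-q)·3 = q·3+(1-q)·1 ⇒ q(-3) = (1-q)(-2) ⇒ q = 2/5
P2 indiff ⇒ p·6+(1-p)·3 = p·1+(1-p)·4 ⇒ p(5) = (1-p)(1) ⇒ p = 1/6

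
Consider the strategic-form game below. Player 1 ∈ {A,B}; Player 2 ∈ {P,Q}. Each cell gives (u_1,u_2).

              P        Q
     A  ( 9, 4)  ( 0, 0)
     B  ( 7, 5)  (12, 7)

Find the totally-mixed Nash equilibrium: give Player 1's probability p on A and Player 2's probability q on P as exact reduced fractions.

P1 indiff ⇒ q·9+(1-q)·0 = q·7+(1-q)·12 ⇒ q(2) = (1-q)(12) ⇒ q = 6/7
P2 indiff ⇒ p·4+(1-p)·5 = p·0+(1-p)·7 ⇒ p(4) = (1-p)(2) ⇒ p = 1/3

P1 mixes 1/3 on A; P2 mixes 6/7 on P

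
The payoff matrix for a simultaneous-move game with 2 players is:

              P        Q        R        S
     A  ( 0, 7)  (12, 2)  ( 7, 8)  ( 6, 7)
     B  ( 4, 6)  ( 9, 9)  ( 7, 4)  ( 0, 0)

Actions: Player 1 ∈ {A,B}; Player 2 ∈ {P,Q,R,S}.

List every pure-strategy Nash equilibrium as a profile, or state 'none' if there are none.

(A,P): not NE [P1→B gives 4>0; P2→R gives 8>7]
(A,Q): not NE [P2→R gives 8>2]
(A,R): NE
(A,S): not NE [P2→R gives 8>7]
(B,P): not NE [P2→Q gives 9>6]
(B,Q): not NE [P1→A gives 12>9]
(B,R): not NE [P2→Q gives 9>4]
(B,S): not NE [P1→A gives 6>0; P2→Q gives 9>0]

Nash profiles: (A,R)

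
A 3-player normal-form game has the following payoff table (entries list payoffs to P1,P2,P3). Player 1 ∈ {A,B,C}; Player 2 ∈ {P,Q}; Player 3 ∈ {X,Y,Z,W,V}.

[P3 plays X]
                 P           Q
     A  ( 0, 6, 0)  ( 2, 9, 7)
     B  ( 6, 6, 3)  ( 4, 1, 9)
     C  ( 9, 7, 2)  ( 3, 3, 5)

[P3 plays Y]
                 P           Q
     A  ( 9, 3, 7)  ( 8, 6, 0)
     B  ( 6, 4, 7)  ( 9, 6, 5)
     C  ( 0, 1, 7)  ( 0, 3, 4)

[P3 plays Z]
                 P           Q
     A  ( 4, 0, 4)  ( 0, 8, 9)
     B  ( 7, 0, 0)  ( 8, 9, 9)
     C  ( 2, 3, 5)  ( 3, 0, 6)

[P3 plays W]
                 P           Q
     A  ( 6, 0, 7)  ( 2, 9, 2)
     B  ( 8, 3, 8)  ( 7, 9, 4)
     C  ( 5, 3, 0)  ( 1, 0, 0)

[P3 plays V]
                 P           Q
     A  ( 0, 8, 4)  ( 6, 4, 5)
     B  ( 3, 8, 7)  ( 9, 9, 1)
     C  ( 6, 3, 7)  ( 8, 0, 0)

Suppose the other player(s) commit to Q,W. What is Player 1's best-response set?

argmax u_1 = {B}

u_1(A vs Q,W) = 2
u_1(B vs Q,W) = 7
u_1(C vs Q,W) = 1
max payoff 7 at {B}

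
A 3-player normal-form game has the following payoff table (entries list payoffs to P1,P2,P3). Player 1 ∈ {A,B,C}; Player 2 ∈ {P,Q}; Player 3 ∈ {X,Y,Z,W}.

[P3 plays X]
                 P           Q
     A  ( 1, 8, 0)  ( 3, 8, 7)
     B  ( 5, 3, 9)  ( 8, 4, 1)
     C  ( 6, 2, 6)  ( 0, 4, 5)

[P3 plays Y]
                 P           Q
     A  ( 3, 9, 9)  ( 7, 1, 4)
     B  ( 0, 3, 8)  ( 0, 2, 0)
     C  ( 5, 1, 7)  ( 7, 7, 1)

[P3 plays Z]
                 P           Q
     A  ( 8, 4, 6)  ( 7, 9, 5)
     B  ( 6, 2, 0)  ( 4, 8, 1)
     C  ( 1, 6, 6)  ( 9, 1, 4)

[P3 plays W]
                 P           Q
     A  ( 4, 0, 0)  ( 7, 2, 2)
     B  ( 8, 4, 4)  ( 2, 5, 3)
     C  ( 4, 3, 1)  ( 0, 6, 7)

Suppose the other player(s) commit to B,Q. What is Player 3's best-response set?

u_3(X vs B,Q) = 1
u_3(Y vs B,Q) = 0
u_3(Z vs B,Q) = 1
u_3(W vs B,Q) = 3
max payoff 3 at {W}

P3 best: {W}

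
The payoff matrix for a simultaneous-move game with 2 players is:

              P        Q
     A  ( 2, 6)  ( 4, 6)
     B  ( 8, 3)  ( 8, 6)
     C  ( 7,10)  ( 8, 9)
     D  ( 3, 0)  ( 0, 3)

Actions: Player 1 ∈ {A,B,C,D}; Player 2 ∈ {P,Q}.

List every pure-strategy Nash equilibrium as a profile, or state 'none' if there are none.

NE set: (B,Q)

(A,P): not NE [P1→B gives 8>2]
(A,Q): not NE [P1→C gives 8>4]
(B,P): not NE [P2→Q gives 6>3]
(B,Q): NE
(C,P): not NE [P1→B gives 8>7]
(C,Q): not NE [P2→P gives 10>9]
(D,P): not NE [P1→B gives 8>3; P2→Q gives 3>0]
(D,Q): not NE [P1→C gives 8>0]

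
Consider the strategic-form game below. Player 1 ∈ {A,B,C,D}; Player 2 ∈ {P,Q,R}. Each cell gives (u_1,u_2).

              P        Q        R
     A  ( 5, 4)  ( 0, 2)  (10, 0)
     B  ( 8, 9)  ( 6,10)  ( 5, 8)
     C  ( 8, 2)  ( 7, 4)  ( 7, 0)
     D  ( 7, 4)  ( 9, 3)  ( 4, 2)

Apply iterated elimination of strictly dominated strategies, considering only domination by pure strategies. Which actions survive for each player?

Remaining: P1:{B,C,D} P2:{P,Q}

P2 drop R (P beats it: A:4>0 B:9>8 C:2>0 D:4>2)
P1 drop A (B beats it: P:8>5 Q:6>0)
P1→{B,C,D} P2→{P,Q}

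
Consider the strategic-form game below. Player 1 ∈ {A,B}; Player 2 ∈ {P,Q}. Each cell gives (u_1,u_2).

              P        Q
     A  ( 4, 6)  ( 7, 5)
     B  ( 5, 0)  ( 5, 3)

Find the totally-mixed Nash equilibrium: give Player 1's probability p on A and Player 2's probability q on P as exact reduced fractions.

P1 mixes 3/4 on A; P2 mixes 2/3 on P

P1 indiff ⇒ q·4+(1-q)·7 = q·5+(1-q)·5 ⇒ q(-1) = (1-q)(-2) ⇒ q = 2/3
P2 indiff ⇒ p·6+(1-p)·0 = p·5+(1-p)·3 ⇒ p(1) = (1-p)(3) ⇒ p = 3/4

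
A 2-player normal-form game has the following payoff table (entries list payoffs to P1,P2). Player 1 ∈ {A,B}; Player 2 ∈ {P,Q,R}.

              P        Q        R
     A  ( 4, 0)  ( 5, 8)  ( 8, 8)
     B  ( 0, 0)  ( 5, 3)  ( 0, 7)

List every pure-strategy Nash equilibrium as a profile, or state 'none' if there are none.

PSNE = {(A,Q), (A,R)}

(A,P): not NE [P2→R gives 8>0]
(A,Q): NE
(A,R): NE
(B,P): not NE [P1→A gives 4>0; P2→R gives 7>0]
(B,Q): not NE [P2→R gives 7>3]
(B,R): not NE [P1→A gives 8>0]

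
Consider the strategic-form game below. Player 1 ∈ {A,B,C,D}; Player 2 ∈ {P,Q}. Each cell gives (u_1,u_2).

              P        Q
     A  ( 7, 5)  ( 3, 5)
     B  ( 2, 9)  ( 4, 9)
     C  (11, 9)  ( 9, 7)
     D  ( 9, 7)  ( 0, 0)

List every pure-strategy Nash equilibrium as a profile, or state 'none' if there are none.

(A,P): not NE [P1→C gives 11>7]
(A,Q): not NE [P1→C gives 9>3]
(B,P): not NE [P1→C gives 11>2]
(B,Q): not NE [P1→C gives 9>4]
(C,P): NE
(C,Q): not NE [P2→P gives 9>7]
(D,P): not NE [P1→C gives 11>9]
(D,Q): not NE [P1→C gives 9>0; P2→P gives 7>0]

Nash profiles: (C,P)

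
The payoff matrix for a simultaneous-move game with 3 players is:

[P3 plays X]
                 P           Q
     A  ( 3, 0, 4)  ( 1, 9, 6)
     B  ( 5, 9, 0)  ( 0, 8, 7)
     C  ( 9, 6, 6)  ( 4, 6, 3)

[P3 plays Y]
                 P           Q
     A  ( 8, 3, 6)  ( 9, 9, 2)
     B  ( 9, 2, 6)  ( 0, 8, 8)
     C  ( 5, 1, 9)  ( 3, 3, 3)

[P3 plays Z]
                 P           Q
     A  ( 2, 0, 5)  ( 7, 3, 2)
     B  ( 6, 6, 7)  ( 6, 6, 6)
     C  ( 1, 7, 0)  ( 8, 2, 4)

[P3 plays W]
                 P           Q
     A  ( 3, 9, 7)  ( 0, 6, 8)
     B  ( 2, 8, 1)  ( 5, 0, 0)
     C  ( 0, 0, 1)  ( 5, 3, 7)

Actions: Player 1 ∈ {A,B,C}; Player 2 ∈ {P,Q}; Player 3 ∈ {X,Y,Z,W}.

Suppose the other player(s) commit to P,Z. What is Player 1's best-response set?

argmax u_1 = {B}

u_1(A vs P,Z) = 2
u_1(B vs P,Z) = 6
u_1(C vs P,Z) = 1
max payoff 6 at {B}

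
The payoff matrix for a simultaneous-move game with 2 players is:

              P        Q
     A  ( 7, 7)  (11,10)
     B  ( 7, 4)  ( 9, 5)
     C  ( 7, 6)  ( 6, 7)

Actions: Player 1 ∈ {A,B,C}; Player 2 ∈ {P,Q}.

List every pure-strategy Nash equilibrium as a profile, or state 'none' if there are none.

(A,P): not NE [P2→Q gives 10>7]
(A,Q): NE
(B,P): not NE [P2→Q gives 5>4]
(B,Q): not NE [P1→A gives 11>9]
(C,P): not NE [P2→Q gives 7>6]
(C,Q): not NE [P1→A gives 11>6]

PSNE = {(A,Q)}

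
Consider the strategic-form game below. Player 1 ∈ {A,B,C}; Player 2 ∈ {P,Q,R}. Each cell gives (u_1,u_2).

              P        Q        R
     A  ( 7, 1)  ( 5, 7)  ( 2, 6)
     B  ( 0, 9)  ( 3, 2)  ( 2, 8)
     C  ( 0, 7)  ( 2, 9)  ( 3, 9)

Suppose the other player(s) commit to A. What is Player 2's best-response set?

u_2(P vs A) = 1
u_2(Q vs A) = 7
u_2(R vs A) = 6
max payoff 7 at {Q}

P2 best: {Q}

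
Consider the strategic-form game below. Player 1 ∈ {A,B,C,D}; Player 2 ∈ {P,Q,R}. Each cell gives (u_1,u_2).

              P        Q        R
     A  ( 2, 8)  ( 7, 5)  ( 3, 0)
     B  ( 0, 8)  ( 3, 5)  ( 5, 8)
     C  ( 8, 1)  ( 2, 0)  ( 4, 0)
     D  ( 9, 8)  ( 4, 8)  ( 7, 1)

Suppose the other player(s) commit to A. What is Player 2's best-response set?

argmax u_2 = {P}

u_2(P vs A) = 8
u_2(Q vs A) = 5
u_2(R vs A) = 0
max payoff 8 at {P}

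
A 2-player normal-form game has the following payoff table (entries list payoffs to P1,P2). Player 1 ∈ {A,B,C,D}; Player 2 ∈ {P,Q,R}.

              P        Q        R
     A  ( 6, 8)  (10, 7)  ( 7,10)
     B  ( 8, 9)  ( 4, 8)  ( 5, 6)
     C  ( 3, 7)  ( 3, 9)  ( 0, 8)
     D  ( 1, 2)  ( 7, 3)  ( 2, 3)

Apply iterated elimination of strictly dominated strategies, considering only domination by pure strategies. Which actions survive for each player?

Remaining: P1:{A,B} P2:{P,R}

P1 drop C (A beats it: P:6>3 Q:10>3 R:7>0)
P1 drop D (A beats it: P:6>1 Q:10>7 R:7>2)
P2 drop Q (P beats it: A:8>7 B:9>8)
P1→{A,B} P2→{P,R}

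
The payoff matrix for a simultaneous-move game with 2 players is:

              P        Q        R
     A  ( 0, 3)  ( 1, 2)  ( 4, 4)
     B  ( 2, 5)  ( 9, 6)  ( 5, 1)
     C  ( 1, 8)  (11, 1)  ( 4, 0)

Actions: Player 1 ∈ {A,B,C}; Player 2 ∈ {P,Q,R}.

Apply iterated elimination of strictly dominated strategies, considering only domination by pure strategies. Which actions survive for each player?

P1 drop A (B beats it: P:2>0 Q:9>1 R:5>4)
P2 drop R (P beats it: B:5>1 C:8>0)
P1→{B,C} P2→{P,Q}

Survivors P1:{B,C} P2:{P,Q}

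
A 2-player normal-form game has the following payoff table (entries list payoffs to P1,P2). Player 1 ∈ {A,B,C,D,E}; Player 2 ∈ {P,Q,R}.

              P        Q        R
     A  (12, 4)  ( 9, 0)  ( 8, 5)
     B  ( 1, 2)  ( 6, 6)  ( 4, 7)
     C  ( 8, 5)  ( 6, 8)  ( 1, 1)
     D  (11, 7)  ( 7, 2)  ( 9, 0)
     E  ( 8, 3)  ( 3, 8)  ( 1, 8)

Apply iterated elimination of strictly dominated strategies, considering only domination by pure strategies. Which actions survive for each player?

P1 drop B (A beats it: P:12>1 Q:9>6 R:8>4)
P1 drop C (A beats it: P:12>8 Q:9>6 R:8>1)
P1 drop E (A beats it: P:12>8 Q:9>3 R:8>1)
P2 drop Q (P beats it: A:4>0 D:7>2)
P1→{A,D} P2→{P,R}

Remaining: P1:{A,D} P2:{P,R}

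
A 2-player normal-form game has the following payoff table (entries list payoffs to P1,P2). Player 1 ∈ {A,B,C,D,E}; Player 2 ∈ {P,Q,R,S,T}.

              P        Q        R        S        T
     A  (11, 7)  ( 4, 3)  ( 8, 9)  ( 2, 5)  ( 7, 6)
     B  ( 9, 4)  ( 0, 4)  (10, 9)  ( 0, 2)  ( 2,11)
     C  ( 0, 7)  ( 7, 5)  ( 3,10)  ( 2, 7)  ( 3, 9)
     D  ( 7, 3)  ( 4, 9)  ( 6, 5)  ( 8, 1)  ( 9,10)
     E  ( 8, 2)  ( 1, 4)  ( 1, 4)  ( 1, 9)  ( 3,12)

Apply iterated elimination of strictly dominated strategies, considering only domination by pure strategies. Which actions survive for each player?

Survivors P1:{A,B,D} P2:{R,T}

P1 drop E (A beats it: P:11>8 Q:4>1 R:8>1 S:2>1 T:7>3)
P2 drop P (R beats it: A:9>7 B:9>4 C:10>7 D:5>3)
P2 drop Q (T beats it: A:6>3 B:11>4 C:9>5 D:10>9)
P1 drop C (D beats it: R:6>3 S:8>2 T:9>3)
P2 drop S (R beats it: A:9>5 B:9>2 D:5>1)
P1→{A,B,D} P2→{R,T}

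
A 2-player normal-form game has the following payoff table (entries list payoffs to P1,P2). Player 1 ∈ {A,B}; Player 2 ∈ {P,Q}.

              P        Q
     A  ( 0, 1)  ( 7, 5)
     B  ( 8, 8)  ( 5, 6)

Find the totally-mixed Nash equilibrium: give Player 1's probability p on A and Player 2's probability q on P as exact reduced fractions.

p=1/3, q=1/5

P1 indiff ⇒ q·0+(1-q)·7 = q·8+(1-q)·5 ⇒ q(-8) = (1-q)(-2) ⇒ q = 1/5
P2 indiff ⇒ p·1+(1-p)·8 = p·5+(1-p)·6 ⇒ p(-4) = (1-p)(-2) ⇒ p = 1/3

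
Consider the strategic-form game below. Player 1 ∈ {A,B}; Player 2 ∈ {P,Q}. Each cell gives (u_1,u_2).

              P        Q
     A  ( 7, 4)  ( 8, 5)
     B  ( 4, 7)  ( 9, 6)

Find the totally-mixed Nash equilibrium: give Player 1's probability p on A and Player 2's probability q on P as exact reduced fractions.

p=1/2, q=1/4

P1 indiff ⇒ q·7+(1-q)·8 = q·4+(1-q)·9 ⇒ q(3) = (1-q)(1) ⇒ q = 1/4
P2 indiff ⇒ p·4+(1-p)·7 = p·5+(1-p)·6 ⇒ p(-1) = (1-p)(-1) ⇒ p = 1/2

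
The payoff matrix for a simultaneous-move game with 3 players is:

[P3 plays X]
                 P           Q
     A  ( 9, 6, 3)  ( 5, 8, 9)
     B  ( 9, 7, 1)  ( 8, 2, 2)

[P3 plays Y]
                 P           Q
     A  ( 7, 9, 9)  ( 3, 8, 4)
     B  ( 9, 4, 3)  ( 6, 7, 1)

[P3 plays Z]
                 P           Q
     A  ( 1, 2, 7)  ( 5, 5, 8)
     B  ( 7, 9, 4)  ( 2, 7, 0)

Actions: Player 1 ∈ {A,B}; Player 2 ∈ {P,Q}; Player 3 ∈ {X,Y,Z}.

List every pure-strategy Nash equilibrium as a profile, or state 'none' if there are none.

PSNE = {(B,P,Z)}

(A,P,X): not NE [P2→Q gives 8>6; P3→Y gives 9>3]
(A,P,Y): not NE [P1→B gives 9>7]
(A,P,Z): not NE [P1→B gives 7>1; P2→Q gives 5>2; P3→Y gives 9>7]
(A,Q,X): not NE [P1→B gives 8>5]
(A,Q,Y): not NE [P1→B gives 6>3; P2→P gives 9>8; P3→X gives 9>4]
(A,Q,Z): not NE [P3→X gives 9>8]
(B,P,X): not NE [P3→Z gives 4>1]
(B,P,Y): not NE [P2→Q gives 7>4; P3→Z gives 4>3]
(B,P,Z): NE
(B,Q,X): not NE [P2→P gives 7>2]
(B,Q,Y): not NE [P3→X gives 2>1]
(B,Q,Z): not NE [P1→A gives 5>2; P2→P gives 9>7; P3→X gives 2>0]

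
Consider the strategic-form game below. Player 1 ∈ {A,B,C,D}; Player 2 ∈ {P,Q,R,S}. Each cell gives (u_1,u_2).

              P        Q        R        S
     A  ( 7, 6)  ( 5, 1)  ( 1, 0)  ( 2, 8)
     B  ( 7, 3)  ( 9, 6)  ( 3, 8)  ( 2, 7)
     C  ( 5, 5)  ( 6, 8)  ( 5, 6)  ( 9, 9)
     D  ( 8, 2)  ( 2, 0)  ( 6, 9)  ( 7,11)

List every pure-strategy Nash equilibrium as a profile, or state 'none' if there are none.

Nash profiles: (C,S)

(A,P): not NE [P1→D gives 8>7; P2→S gives 8>6]
(A,Q): not NE [P1→B gives 9>5; P2→S gives 8>1]
(A,R): not NE [P1→D gives 6>1; P2→S gives 8>0]
(A,S): not NE [P1→C gives 9>2]
(B,P): not NE [P1→D gives 8>7; P2→R gives 8>3]
(B,Q): not NE [P2→R gives 8>6]
(B,R): not NE [P1→D gives 6>3]
(B,S): not NE [P1→C gives 9>2; P2→R gives 8>7]
(C,P): not NE [P1→D gives 8>5; P2→S gives 9>5]
(C,Q): not NE [P1→B gives 9>6; P2→S gives 9>8]
(C,R): not NE [P1→D gives 6>5; P2→S gives 9>6]
(C,S): NE
(D,P): not NE [P2→S gives 11>2]
(D,Q): not NE [P1→B gives 9>2; P2→S gives 11>0]
(D,R): not NE [P2→S gives 11>9]
(D,S): not NE [P1→C gives 9>7]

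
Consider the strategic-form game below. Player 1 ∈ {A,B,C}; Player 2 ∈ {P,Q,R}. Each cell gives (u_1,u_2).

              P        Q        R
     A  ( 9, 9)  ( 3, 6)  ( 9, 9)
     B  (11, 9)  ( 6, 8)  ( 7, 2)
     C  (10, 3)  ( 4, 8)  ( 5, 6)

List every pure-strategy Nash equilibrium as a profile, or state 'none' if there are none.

PSNE = {(A,R), (B,P)}

(A,P): not NE [P1→B gives 11>9]
(A,Q): not NE [P1→B gives 6>3; P2→R gives 9>6]
(A,R): NE
(B,P): NE
(B,Q): not NE [P2→P gives 9>8]
(B,R): not NE [P1→A gives 9>7; P2→P gives 9>2]
(C,P): not NE [P1→B gives 11>10; P2→Q gives 8>3]
(C,Q): not NE [P1→B gives 6>4]
(C,R): not NE [P1→A gives 9>5; P2→Q gives 8>6]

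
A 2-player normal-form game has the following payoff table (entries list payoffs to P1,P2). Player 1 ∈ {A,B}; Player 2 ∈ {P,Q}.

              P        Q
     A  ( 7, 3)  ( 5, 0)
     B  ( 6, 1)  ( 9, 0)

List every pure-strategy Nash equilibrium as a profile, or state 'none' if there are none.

NE set: (A,P)

(A,P): NE
(A,Q): not NE [P1→B gives 9>5; P2→P gives 3>0]
(B,P): not NE [P1→A gives 7>6]
(B,Q): not NE [P2→P gives 1>0]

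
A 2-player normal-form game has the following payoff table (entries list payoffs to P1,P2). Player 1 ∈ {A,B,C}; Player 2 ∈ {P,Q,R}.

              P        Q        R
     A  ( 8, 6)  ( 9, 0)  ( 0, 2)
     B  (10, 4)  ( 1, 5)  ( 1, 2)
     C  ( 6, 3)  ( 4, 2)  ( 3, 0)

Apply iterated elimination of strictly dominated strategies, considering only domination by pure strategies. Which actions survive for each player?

Remaining: P1:{A,B} P2:{P,Q}

P2 drop R (P beats it: A:6>2 B:4>2 C:3>0)
P1 drop C (A beats it: P:8>6 Q:9>4)
P1→{A,B} P2→{P,Q}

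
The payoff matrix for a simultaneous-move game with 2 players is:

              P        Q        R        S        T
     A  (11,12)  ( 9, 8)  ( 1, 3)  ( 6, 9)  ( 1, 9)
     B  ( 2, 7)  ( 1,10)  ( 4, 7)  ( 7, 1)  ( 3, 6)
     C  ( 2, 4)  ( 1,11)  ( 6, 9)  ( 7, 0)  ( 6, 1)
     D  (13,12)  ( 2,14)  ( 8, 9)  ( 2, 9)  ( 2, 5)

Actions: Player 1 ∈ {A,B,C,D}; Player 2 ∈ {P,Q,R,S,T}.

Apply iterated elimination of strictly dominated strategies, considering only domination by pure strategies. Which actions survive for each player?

P2 drop R (Q beats it: A:8>3 B:10>7 C:11>9 D:14>9)
P2 drop S (P beats it: A:12>9 B:7>1 C:4>0 D:12>9)
P2 drop T (P beats it: A:12>9 B:7>6 C:4>1 D:12>5)
P1 drop B (A beats it: P:11>2 Q:9>1)
P1 drop C (A beats it: P:11>2 Q:9>1)
P1→{A,D} P2→{P,Q}

Survivors P1:{A,D} P2:{P,Q}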